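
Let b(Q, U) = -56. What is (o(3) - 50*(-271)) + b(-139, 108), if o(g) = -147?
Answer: 13347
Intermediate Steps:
(o(3) - 50*(-271)) + b(-139, 108) = (-147 - 50*(-271)) - 56 = (-147 + 13550) - 56 = 13403 - 56 = 13347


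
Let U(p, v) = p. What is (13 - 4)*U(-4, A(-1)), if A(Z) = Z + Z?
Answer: -36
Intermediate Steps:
A(Z) = 2*Z
(13 - 4)*U(-4, A(-1)) = (13 - 4)*(-4) = 9*(-4) = -36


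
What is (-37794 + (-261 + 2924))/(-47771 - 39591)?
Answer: 1849/4598 ≈ 0.40213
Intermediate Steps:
(-37794 + (-261 + 2924))/(-47771 - 39591) = (-37794 + 2663)/(-87362) = -35131*(-1/87362) = 1849/4598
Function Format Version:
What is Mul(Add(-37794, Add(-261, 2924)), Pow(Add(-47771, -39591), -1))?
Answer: Rational(1849, 4598) ≈ 0.40213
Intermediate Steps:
Mul(Add(-37794, Add(-261, 2924)), Pow(Add(-47771, -39591), -1)) = Mul(Add(-37794, 2663), Pow(-87362, -1)) = Mul(-35131, Rational(-1, 87362)) = Rational(1849, 4598)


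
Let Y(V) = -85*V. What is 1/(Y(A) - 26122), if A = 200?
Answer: -1/43122 ≈ -2.3190e-5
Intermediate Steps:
1/(Y(A) - 26122) = 1/(-85*200 - 26122) = 1/(-17000 - 26122) = 1/(-43122) = -1/43122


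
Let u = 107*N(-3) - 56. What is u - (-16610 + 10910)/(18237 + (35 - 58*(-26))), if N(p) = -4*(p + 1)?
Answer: 791485/989 ≈ 800.29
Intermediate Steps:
N(p) = -4 - 4*p (N(p) = -4*(1 + p) = -4 - 4*p)
u = 800 (u = 107*(-4 - 4*(-3)) - 56 = 107*(-4 + 12) - 56 = 107*8 - 56 = 856 - 56 = 800)
u - (-16610 + 10910)/(18237 + (35 - 58*(-26))) = 800 - (-16610 + 10910)/(18237 + (35 - 58*(-26))) = 800 - (-5700)/(18237 + (35 + 1508)) = 800 - (-5700)/(18237 + 1543) = 800 - (-5700)/19780 = 800 - 1*(-285/989) = 800 + 285/989 = 791485/989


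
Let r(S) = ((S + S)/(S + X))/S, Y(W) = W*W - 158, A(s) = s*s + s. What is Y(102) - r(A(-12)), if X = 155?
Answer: 2940600/287 ≈ 10246.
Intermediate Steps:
A(s) = s + s² (A(s) = s² + s = s + s²)
Y(W) = -158 + W² (Y(W) = W² - 158 = -158 + W²)
r(S) = 2/(155 + S) (r(S) = ((S + S)/(S + 155))/S = ((2*S)/(155 + S))/S = (2*S/(155 + S))/S = 2/(155 + S))
Y(102) - r(A(-12)) = (-158 + 102²) - 2/(155 - 12*(1 - 12)) = (-158 + 10404) - 2/(155 - 12*(-11)) = 10246 - 2/(155 + 132) = 10246 - 2/287 = 2940600/287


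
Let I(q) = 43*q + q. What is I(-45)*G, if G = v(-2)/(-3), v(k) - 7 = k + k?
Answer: 1980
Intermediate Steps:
v(k) = 7 + 2*k (v(k) = 7 + (k + k) = 7 + 2*k)
I(q) = 44*q
G = -1 (G = (7 + 2*(-2))/(-3) = (7 - 4)*(-1/3) = 3*(-1/3) = -1)
I(-45)*G = (44*(-45))*(-1) = -1980*(-1) = 1980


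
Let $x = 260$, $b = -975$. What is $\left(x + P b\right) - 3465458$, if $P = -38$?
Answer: $-3428148$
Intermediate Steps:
$\left(x + P b\right) - 3465458 = \left(260 - -37050\right) - 3465458 = \left(260 + 37050\right) - 3465458 = 37310 - 3465458 = -3428148$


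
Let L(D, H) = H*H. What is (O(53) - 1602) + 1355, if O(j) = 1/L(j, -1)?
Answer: -246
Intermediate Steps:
L(D, H) = H**2
O(j) = 1 (O(j) = 1/((-1)**2) = 1/1 = 1)
(O(53) - 1602) + 1355 = (1 - 1602) + 1355 = -1601 + 1355 = -246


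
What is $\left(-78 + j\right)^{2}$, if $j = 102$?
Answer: $576$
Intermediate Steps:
$\left(-78 + j\right)^{2} = \left(-78 + 102\right)^{2} = 24^{2} = 576$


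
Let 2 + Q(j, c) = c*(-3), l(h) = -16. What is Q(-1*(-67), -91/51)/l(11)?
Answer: -57/272 ≈ -0.20956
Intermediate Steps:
Q(j, c) = -2 - 3*c (Q(j, c) = -2 + c*(-3) = -2 - 3*c)
Q(-1*(-67), -91/51)/l(11) = (-2 - (-273)/51)/(-16) = (-2 - (-273)/51)*(-1/16) = (-2 - 3*(-91/51))*(-1/16) = (-2 + 91/17)*(-1/16) = (57/17)*(-1/16) = -57/272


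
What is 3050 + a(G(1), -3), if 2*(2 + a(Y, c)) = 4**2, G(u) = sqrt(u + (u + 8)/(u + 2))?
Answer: 3056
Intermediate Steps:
G(u) = sqrt(u + (8 + u)/(2 + u))
a(Y, c) = 6 (a(Y, c) = -2 + (1/2)*4**2 = -2 + (1/2)*16 = -2 + 8 = 6)
3050 + a(G(1), -3) = 3050 + 6 = 3056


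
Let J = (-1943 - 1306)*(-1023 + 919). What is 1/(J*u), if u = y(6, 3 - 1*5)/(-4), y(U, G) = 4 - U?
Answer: 1/168948 ≈ 5.9190e-6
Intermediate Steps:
J = 337896 (J = -3249*(-104) = 337896)
u = 1/2 (u = (4 - 1*6)/(-4) = (4 - 6)*(-1/4) = -2*(-1/4) = 1/2 ≈ 0.50000)
1/(J*u) = 1/(337896*(1/2)) = 1/168948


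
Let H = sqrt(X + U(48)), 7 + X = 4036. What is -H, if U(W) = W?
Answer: -3*sqrt(453) ≈ -63.851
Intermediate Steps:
X = 4029 (X = -7 + 4036 = 4029)
H = 3*sqrt(453) (H = sqrt(4029 + 48) = sqrt(4077) = 3*sqrt(453) ≈ 63.851)
-H = -3*sqrt(453)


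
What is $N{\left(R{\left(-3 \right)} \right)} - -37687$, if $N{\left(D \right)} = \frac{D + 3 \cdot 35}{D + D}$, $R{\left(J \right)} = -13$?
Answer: $\frac{489885}{13} \approx 37683.0$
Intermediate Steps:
$N{\left(D \right)} = \frac{105 + D}{2 D}$ ($N{\left(D \right)} = \frac{D + 105}{2 D} = \left(105 + D\right) \frac{1}{2 D} = \frac{105 + D}{2 D}$)
$N{\left(R{\left(-3 \right)} \right)} - -37687 = \frac{105 - 13}{2 \left(-13\right)} - -37687 = \frac{1}{2} \left(- \frac{1}{13}\right) 92 + 37687 = - \frac{46}{13} + 37687 = \frac{489885}{13}$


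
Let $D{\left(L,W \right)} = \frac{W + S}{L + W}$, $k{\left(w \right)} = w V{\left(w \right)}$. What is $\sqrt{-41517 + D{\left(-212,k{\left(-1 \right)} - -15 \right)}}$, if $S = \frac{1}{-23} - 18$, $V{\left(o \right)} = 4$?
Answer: $\frac{3 i \sqrt{10954394207}}{1541} \approx 203.76 i$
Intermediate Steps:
$k{\left(w \right)} = 4 w$ ($k{\left(w \right)} = w 4 = 4 w$)
$S = - \frac{415}{23}$ ($S = - \frac{1}{23} - 18 = - \frac{415}{23} \approx -18.043$)
$D{\left(L,W \right)} = \frac{- \frac{415}{23} + W}{L + W}$ ($D{\left(L,W \right)} = \frac{W - \frac{415}{23}}{L + W} = \frac{- \frac{415}{23} + W}{L + W}$)
$\sqrt{-41517 + D{\left(-212,k{\left(-1 \right)} - -15 \right)}} = \sqrt{-41517 + \frac{- \frac{415}{23} + \left(4 \left(-1\right) - -15\right)}{-212 + \left(4 \left(-1\right) - -15\right)}} = \sqrt{-41517 + \frac{- \frac{415}{23} + \left(-4 + 15\right)}{-212 + \left(-4 + 15\right)}} = \sqrt{-41517 + \frac{- \frac{415}{23} + 11}{-212 + 11}} = \sqrt{-41517 + \frac{1}{-201} \left(- \frac{162}{23}\right)} = \sqrt{-41517 - - \frac{54}{1541}} = \sqrt{-41517 + \frac{54}{1541}} = \sqrt{- \frac{63977643}{1541}} = \frac{3 i \sqrt{10954394207}}{1541}$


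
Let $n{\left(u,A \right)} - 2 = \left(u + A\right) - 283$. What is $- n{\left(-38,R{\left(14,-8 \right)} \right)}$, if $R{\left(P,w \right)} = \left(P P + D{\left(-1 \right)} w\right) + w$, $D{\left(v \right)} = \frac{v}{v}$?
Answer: $139$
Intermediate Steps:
$D{\left(v \right)} = 1$
$R{\left(P,w \right)} = P^{2} + 2 w$ ($R{\left(P,w \right)} = \left(P P + 1 w\right) + w = \left(P^{2} + w\right) + w = \left(w + P^{2}\right) + w = P^{2} + 2 w$)
$n{\left(u,A \right)} = -281 + A + u$ ($n{\left(u,A \right)} = 2 - \left(283 - A - u\right) = 2 + \left(-283 + A + u\right) = -281 + A + u$)
$- n{\left(-38,R{\left(14,-8 \right)} \right)} = - (-281 + \left(14^{2} + 2 \left(-8\right)\right) - 38) = - (-281 + \left(196 - 16\right) - 38) = - (-281 + 180 - 38) = \left(-1\right) \left(-139\right) = 139$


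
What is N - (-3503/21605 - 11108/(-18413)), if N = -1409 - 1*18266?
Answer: -7827143606476/397812865 ≈ -19675.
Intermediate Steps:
N = -19675 (N = -1409 - 18266 = -19675)
N - (-3503/21605 - 11108/(-18413)) = -19675 - (-3503/21605 - 11108/(-18413)) = -19675 - (-3503*1/21605 - 11108*(-1/18413)) = -19675 - (-3503/21605 + 11108/18413) = -19675 - 1*175487601/397812865 = -19675 - 175487601/397812865 = -7827143606476/397812865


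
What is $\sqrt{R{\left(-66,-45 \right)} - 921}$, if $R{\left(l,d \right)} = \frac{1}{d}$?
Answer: $\frac{i \sqrt{207230}}{15} \approx 30.348 i$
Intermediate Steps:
$\sqrt{R{\left(-66,-45 \right)} - 921} = \sqrt{\frac{1}{-45} - 921} = \sqrt{- \frac{1}{45} - 921} = \sqrt{- \frac{41446}{45}} = \frac{i \sqrt{207230}}{15}$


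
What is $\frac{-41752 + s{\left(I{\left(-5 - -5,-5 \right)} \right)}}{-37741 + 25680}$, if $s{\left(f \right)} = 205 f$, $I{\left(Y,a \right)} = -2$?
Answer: $\frac{42162}{12061} \approx 3.4957$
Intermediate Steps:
$\frac{-41752 + s{\left(I{\left(-5 - -5,-5 \right)} \right)}}{-37741 + 25680} = \frac{-41752 + 205 \left(-2\right)}{-37741 + 25680} = \frac{-41752 - 410}{-12061} = \left(-42162\right) \left(- \frac{1}{12061}\right) = \frac{42162}{12061}$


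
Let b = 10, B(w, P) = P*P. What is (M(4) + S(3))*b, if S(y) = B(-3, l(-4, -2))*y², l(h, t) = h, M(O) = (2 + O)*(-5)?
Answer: 1140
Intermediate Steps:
M(O) = -10 - 5*O
B(w, P) = P²
S(y) = 16*y² (S(y) = (-4)²*y² = 16*y²)
(M(4) + S(3))*b = ((-10 - 5*4) + 16*3²)*10 = ((-10 - 20) + 16*9)*10 = (-30 + 144)*10 = 114*10 = 1140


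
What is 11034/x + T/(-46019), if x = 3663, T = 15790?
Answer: 49992764/18729733 ≈ 2.6692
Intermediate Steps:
11034/x + T/(-46019) = 11034/3663 + 15790/(-46019) = 11034*(1/3663) + 15790*(-1/46019) = 1226/407 - 15790/46019 = 49992764/18729733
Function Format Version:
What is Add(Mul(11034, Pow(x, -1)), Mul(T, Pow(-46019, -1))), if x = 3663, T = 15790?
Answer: Rational(49992764, 18729733) ≈ 2.6692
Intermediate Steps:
Add(Mul(11034, Pow(x, -1)), Mul(T, Pow(-46019, -1))) = Add(Mul(11034, Pow(3663, -1)), Mul(15790, Pow(-46019, -1))) = Add(Mul(11034, Rational(1, 3663)), Mul(15790, Rational(-1, 46019))) = Add(Rational(1226, 407), Rational(-15790, 46019)) = Rational(49992764, 18729733)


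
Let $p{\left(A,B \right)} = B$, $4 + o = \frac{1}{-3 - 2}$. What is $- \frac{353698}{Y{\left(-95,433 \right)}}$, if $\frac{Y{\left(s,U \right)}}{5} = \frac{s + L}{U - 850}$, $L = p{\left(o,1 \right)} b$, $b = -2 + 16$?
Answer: $- \frac{49164022}{135} \approx -3.6418 \cdot 10^{5}$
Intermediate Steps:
$o = - \frac{21}{5}$ ($o = -4 + \frac{1}{-3 - 2} = -4 + \frac{1}{-5} = -4 - \frac{1}{5} = - \frac{21}{5} \approx -4.2$)
$b = 14$
$L = 14$ ($L = 1 \cdot 14 = 14$)
$Y{\left(s,U \right)} = \frac{5 \left(14 + s\right)}{-850 + U}$ ($Y{\left(s,U \right)} = 5 \frac{s + 14}{U - 850} = 5 \frac{14 + s}{-850 + U} = \frac{5 \left(14 + s\right)}{-850 + U}$)
$- \frac{353698}{Y{\left(-95,433 \right)}} = - \frac{353698}{5 \frac{1}{-850 + 433} \left(14 - 95\right)} = - \frac{353698}{5 \frac{1}{-417} \left(-81\right)} = - \frac{353698}{5 \left(- \frac{1}{417}\right) \left(-81\right)} = - \frac{353698}{\frac{135}{139}} = \left(-353698\right) \frac{139}{135} = - \frac{49164022}{135}$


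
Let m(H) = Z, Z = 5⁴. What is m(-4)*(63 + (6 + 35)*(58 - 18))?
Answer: 1064375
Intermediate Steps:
Z = 625
m(H) = 625
m(-4)*(63 + (6 + 35)*(58 - 18)) = 625*(63 + (6 + 35)*(58 - 18)) = 625*(63 + 41*40) = 625*(63 + 1640) = 625*1703 = 1064375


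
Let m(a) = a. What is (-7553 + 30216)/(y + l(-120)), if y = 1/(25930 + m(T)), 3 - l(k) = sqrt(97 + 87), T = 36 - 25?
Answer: -5719099789824/14720444191 - 15250736805903*sqrt(46)/58881776764 ≈ -2145.2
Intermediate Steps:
T = 11
l(k) = 3 - 2*sqrt(46) (l(k) = 3 - sqrt(97 + 87) = 3 - sqrt(184) = 3 - 2*sqrt(46))
y = 1/25941 (y = 1/(25930 + 11) = 1/25941 ≈ 3.8549e-5)
(-7553 + 30216)/(y + l(-120)) = (-7553 + 30216)/(1/25941 + (3 - 2*sqrt(46))) = 22663/(77824/25941 - 2*sqrt(46))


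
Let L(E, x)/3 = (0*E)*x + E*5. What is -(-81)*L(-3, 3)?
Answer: -3645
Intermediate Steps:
L(E, x) = 15*E (L(E, x) = 3*((0*E)*x + E*5) = 3*(0*x + 5*E) = 3*(0 + 5*E) = 3*(5*E) = 15*E)
-(-81)*L(-3, 3) = -(-81)*15*(-3) = -(-81)*(-45) = -81*45 = -3645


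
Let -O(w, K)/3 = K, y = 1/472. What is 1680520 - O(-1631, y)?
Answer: 793205443/472 ≈ 1.6805e+6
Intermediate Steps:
y = 1/472 ≈ 0.0021186
O(w, K) = -3*K
1680520 - O(-1631, y) = 1680520 - (-3)/472 = 1680520 - 1*(-3/472) = 1680520 + 3/472 = 793205443/472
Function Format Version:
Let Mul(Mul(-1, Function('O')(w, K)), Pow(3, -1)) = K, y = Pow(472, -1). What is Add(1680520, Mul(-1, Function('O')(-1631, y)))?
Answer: Rational(793205443, 472) ≈ 1.6805e+6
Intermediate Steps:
y = Rational(1, 472) ≈ 0.0021186
Function('O')(w, K) = Mul(-3, K)
Add(1680520, Mul(-1, Function('O')(-1631, y))) = Add(1680520, Mul(-1, Mul(-3, Rational(1, 472)))) = Add(1680520, Mul(-1, Rational(-3, 472))) = Add(1680520, Rational(3, 472)) = Rational(793205443, 472)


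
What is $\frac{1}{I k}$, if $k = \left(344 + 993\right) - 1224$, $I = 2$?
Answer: $\frac{1}{226} \approx 0.0044248$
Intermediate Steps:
$k = 113$ ($k = 1337 - 1224 = 113$)
$\frac{1}{I k} = \frac{1}{2 \cdot 113} = \frac{1}{226}$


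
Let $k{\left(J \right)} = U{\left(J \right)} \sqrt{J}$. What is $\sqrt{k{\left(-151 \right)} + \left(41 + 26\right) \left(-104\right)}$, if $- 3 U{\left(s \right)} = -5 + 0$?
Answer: $\frac{\sqrt{-62712 + 15 i \sqrt{151}}}{3} \approx 0.12267 + 83.475 i$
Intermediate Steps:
$U{\left(s \right)} = \frac{5}{3}$ ($U{\left(s \right)} = - \frac{-5 + 0}{3} = \left(- \frac{1}{3}\right) \left(-5\right) = \frac{5}{3}$)
$k{\left(J \right)} = \frac{5 \sqrt{J}}{3}$
$\sqrt{k{\left(-151 \right)} + \left(41 + 26\right) \left(-104\right)} = \sqrt{\frac{5 \sqrt{-151}}{3} + \left(41 + 26\right) \left(-104\right)} = \sqrt{\frac{5 i \sqrt{151}}{3} + 67 \left(-104\right)} = \sqrt{\frac{5 i \sqrt{151}}{3} - 6968} = \sqrt{-6968 + \frac{5 i \sqrt{151}}{3}}$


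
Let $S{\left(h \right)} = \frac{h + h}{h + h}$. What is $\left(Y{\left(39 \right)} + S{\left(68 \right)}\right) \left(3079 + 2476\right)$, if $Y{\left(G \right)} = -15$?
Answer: $-77770$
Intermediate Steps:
$S{\left(h \right)} = 1$ ($S{\left(h \right)} = \frac{2 h}{2 h} = 2 h \frac{1}{2 h} = 1$)
$\left(Y{\left(39 \right)} + S{\left(68 \right)}\right) \left(3079 + 2476\right) = \left(-15 + 1\right) \left(3079 + 2476\right) = \left(-14\right) 5555 = -77770$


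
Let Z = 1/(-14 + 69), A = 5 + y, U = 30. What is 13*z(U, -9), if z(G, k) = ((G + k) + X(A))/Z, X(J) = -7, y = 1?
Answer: 10010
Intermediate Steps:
A = 6 (A = 5 + 1 = 6)
Z = 1/55 ≈ 0.018182
z(G, k) = -385 + 55*G + 55*k (z(G, k) = ((G + k) - 7)/(1/55) = (-7 + G + k)*55 = -385 + 55*G + 55*k)
13*z(U, -9) = 13*(-385 + 55*30 + 55*(-9)) = 13*(-385 + 1650 - 495) = 13*770 = 10010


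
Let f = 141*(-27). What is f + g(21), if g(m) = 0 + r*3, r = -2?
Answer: -3813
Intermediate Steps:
f = -3807
g(m) = -6 (g(m) = 0 - 2*3 = 0 - 6 = -6)
f + g(21) = -3807 - 6 = -3813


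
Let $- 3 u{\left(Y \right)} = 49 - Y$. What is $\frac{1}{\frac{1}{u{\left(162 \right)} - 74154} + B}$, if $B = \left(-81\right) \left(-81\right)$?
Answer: $\frac{222349}{1458831786} \approx 0.00015242$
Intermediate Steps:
$u{\left(Y \right)} = - \frac{49}{3} + \frac{Y}{3}$ ($u{\left(Y \right)} = - \frac{49 - Y}{3} = - \frac{49}{3} + \frac{Y}{3}$)
$B = 6561$
$\frac{1}{\frac{1}{u{\left(162 \right)} - 74154} + B} = \frac{1}{\frac{1}{\left(- \frac{49}{3} + \frac{1}{3} \cdot 162\right) - 74154} + 6561} = \frac{1}{\frac{1}{\left(- \frac{49}{3} + 54\right) - 74154} + 6561} = \frac{1}{\frac{1}{\frac{113}{3} - 74154} + 6561} = \frac{1}{\frac{1}{- \frac{222349}{3}} + 6561} = \frac{1}{- \frac{3}{222349} + 6561} = \frac{1}{\frac{1458831786}{222349}} = \frac{222349}{1458831786}$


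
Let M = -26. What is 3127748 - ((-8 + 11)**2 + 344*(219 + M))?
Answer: 3061347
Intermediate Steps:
3127748 - ((-8 + 11)**2 + 344*(219 + M)) = 3127748 - ((-8 + 11)**2 + 344*(219 - 26)) = 3127748 - (3**2 + 344*193) = 3127748 - (9 + 66392) = 3127748 - 1*66401 = 3127748 - 66401 = 3061347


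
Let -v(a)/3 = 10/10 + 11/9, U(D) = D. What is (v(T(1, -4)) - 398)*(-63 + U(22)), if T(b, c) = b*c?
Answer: 49774/3 ≈ 16591.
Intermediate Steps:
v(a) = -20/3 (v(a) = -3*(10/10 + 11/9) = -3*(10*(1/10) + 11*(1/9)) = -3*(1 + 11/9) = -3*20/9 = -20/3)
(v(T(1, -4)) - 398)*(-63 + U(22)) = (-20/3 - 398)*(-63 + 22) = -1214/3*(-41) = 49774/3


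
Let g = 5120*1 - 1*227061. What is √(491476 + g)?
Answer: √269535 ≈ 519.17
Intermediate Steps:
g = -221941 (g = 5120 - 227061 = -221941)
√(491476 + g) = √(491476 - 221941) = √269535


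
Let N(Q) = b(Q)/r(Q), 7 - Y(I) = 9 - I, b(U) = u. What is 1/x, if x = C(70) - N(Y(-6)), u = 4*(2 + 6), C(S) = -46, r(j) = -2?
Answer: -1/30 ≈ -0.033333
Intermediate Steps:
u = 32 (u = 4*8 = 32)
b(U) = 32
Y(I) = -2 + I (Y(I) = 7 - (9 - I) = 7 + (-9 + I) = -2 + I)
N(Q) = -16 (N(Q) = 32/(-2) = 32*(-½) = -16)
x = -30 (x = -46 - 1*(-16) = -46 + 16 = -30)
1/x = 1/(-30) = -1/30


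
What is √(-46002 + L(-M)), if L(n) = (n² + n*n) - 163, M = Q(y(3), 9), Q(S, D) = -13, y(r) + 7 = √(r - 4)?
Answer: I*√45827 ≈ 214.07*I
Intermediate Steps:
y(r) = -7 + √(-4 + r) (y(r) = -7 + √(r - 4) = -7 + √(-4 + r))
M = -13
L(n) = -163 + 2*n² (L(n) = (n² + n²) - 163 = 2*n² - 163 = -163 + 2*n²)
√(-46002 + L(-M)) = √(-46002 + (-163 + 2*(-1*(-13))²)) = √(-46002 + (-163 + 2*13²)) = √(-46002 + (-163 + 2*169)) = √(-46002 + (-163 + 338)) = √(-46002 + 175) = √(-45827) = I*√45827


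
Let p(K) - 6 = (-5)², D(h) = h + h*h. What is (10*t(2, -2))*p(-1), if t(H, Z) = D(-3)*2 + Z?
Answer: 3100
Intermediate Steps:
D(h) = h + h²
t(H, Z) = 12 + Z (t(H, Z) = -3*(1 - 3)*2 + Z = -3*(-2)*2 + Z = 6*2 + Z = 12 + Z)
p(K) = 31 (p(K) = 6 + (-5)² = 6 + 25 = 31)
(10*t(2, -2))*p(-1) = (10*(12 - 2))*31 = (10*10)*31 = 100*31 = 3100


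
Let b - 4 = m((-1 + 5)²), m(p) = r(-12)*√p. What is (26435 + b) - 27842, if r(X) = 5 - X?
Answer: -1335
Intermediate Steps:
m(p) = 17*√p (m(p) = (5 - 1*(-12))*√p = (5 + 12)*√p = 17*√p)
b = 72 (b = 4 + 17*√((-1 + 5)²) = 4 + 17*√(4²) = 4 + 17*√16 = 4 + 17*4 = 4 + 68 = 72)
(26435 + b) - 27842 = (26435 + 72) - 27842 = 26507 - 27842 = -1335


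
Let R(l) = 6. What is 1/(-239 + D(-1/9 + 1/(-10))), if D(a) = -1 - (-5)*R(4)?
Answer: -1/210 ≈ -0.0047619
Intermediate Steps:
D(a) = 29 (D(a) = -1 - (-5)*6 = -1 - 1*(-30) = -1 + 30 = 29)
1/(-239 + D(-1/9 + 1/(-10))) = 1/(-239 + 29) = 1/(-210) = -1/210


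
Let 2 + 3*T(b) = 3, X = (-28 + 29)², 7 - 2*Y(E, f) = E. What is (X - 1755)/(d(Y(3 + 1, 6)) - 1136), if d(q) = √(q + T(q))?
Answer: 11955264/7742965 + 1754*√66/7742965 ≈ 1.5459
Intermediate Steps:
Y(E, f) = 7/2 - E/2
X = 1 (X = 1² = 1)
T(b) = ⅓ (T(b) = -⅔ + (⅓)*3 = -⅔ + 1 = ⅓)
d(q) = √(⅓ + q) (d(q) = √(q + ⅓) = √(⅓ + q))
(X - 1755)/(d(Y(3 + 1, 6)) - 1136) = (1 - 1755)/(√(3 + 9*(7/2 - (3 + 1)/2))/3 - 1136) = -1754/(√(3 + 9*(7/2 - ½*4))/3 - 1136) = -1754/(√(3 + 9*(7/2 - 2))/3 - 1136) = -1754/(√(3 + 9*(3/2))/3 - 1136) = -1754/(√(3 + 27/2)/3 - 1136) = -1754/(√(33/2)/3 - 1136) = -1754/((√66/2)/3 - 1136) = -1754/(√66/6 - 1136) = -1754/(-1136 + √66/6)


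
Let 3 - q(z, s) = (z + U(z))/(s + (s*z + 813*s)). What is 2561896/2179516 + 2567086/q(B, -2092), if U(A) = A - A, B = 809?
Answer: 4749209032305452522/5550549967403 ≈ 8.5563e+5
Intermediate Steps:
U(A) = 0
q(z, s) = 3 - z/(814*s + s*z) (q(z, s) = 3 - (z + 0)/(s + (s*z + 813*s)) = 3 - z/(s + (813*s + s*z)) = 3 - z/(814*s + s*z))
2561896/2179516 + 2567086/q(B, -2092) = 2561896/2179516 + 2567086/(((-1*809 + 2442*(-2092) + 3*(-2092)*809)/((-2092)*(814 + 809)))) = 2561896*(1/2179516) + 2567086/((-1/2092*(-809 - 5108664 - 5077284)/1623)) = 640474/544879 + 2567086/((-1/2092*1/1623*(-10186757))) = 640474/544879 + 2567086/(10186757/3395316) = 640474/544879 + 2567086*(3395316/10186757) = 640474/544879 + 8716068169176/10186757 = 4749209032305452522/5550549967403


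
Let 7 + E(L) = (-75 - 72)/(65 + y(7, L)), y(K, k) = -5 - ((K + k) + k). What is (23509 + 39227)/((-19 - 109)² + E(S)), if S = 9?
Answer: 13070/3411 ≈ 3.8317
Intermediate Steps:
y(K, k) = -5 - K - 2*k (y(K, k) = -5 - (K + 2*k) = -5 + (-K - 2*k) = -5 - K - 2*k)
E(L) = -7 - 147/(53 - 2*L) (E(L) = -7 + (-75 - 72)/(65 + (-5 - 1*7 - 2*L)) = -7 - 147/(65 + (-5 - 7 - 2*L)) = -7 - 147/(65 + (-12 - 2*L)) = -7 - 147/(53 - 2*L))
(23509 + 39227)/((-19 - 109)² + E(S)) = (23509 + 39227)/((-19 - 109)² + 14*(37 - 1*9)/(-53 + 2*9)) = 62736/((-128)² + 14*(37 - 9)/(-53 + 18)) = 62736/(16384 + 14*28/(-35)) = 62736/(16384 + 14*(-1/35)*28) = 62736/(16384 - 56/5) = 62736/(81864/5) = 62736*(5/81864) = 13070/3411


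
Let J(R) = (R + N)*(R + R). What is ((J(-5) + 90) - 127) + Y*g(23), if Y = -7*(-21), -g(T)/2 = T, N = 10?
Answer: -6849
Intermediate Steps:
g(T) = -2*T
J(R) = 2*R*(10 + R) (J(R) = (R + 10)*(R + R) = (10 + R)*(2*R) = 2*R*(10 + R))
Y = 147
((J(-5) + 90) - 127) + Y*g(23) = ((2*(-5)*(10 - 5) + 90) - 127) + 147*(-2*23) = ((2*(-5)*5 + 90) - 127) + 147*(-46) = ((-50 + 90) - 127) - 6762 = (40 - 127) - 6762 = -87 - 6762 = -6849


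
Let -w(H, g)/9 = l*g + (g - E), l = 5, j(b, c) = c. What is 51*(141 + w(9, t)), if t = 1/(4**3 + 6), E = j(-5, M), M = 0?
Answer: 250308/35 ≈ 7151.7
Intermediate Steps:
E = 0
t = 1/70 (t = 1/(64 + 6) = 1/70 ≈ 0.014286)
w(H, g) = -54*g (w(H, g) = -9*(5*g + (g - 1*0)) = -9*(5*g + (g + 0)) = -9*(5*g + g) = -54*g)
51*(141 + w(9, t)) = 51*(141 - 54*1/70) = 51*(141 - 27/35) = 51*(4908/35) = 250308/35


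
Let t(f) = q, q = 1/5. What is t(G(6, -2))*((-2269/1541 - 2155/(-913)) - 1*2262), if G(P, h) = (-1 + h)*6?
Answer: -3181233188/7034665 ≈ -452.22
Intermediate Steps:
q = ⅕ (q = 1*(⅕) = ⅕ ≈ 0.20000)
G(P, h) = -6 + 6*h
t(f) = ⅕
t(G(6, -2))*((-2269/1541 - 2155/(-913)) - 1*2262) = ((-2269/1541 - 2155/(-913)) - 1*2262)/5 = ((-2269*1/1541 - 2155*(-1/913)) - 2262)/5 = ((-2269/1541 + 2155/913) - 2262)/5 = (1249258/1406933 - 2262)/5 = (⅕)*(-3181233188/1406933) = -3181233188/7034665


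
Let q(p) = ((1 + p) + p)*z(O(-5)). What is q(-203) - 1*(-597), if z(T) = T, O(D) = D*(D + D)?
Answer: -19653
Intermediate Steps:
O(D) = 2*D² (O(D) = D*(2*D) = 2*D²)
q(p) = 50 + 100*p (q(p) = ((1 + p) + p)*(2*(-5)²) = (1 + 2*p)*(2*25) = (1 + 2*p)*50 = 50 + 100*p)
q(-203) - 1*(-597) = (50 + 100*(-203)) - 1*(-597) = (50 - 20300) + 597 = -20250 + 597 = -19653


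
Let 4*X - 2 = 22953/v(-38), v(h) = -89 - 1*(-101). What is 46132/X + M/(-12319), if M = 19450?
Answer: 8943834178/94351221 ≈ 94.793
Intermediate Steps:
v(h) = 12 (v(h) = -89 + 101 = 12)
X = 7659/16 (X = 1/2 + (22953/12)/4 = 1/2 + (22953*(1/12))/4 = 1/2 + (1/4)*(7651/4) = 1/2 + 7651/16 = 7659/16 ≈ 478.69)
46132/X + M/(-12319) = 46132/(7659/16) + 19450/(-12319) = 46132*(16/7659) + 19450*(-1/12319) = 738112/7659 - 19450/12319 = 8943834178/94351221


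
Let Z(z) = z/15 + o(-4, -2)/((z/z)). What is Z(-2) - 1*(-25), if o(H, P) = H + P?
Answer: 283/15 ≈ 18.867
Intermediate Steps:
Z(z) = -6 + z/15 (Z(z) = z/15 + (-4 - 2)/((z/z)) = z*(1/15) - 6/1 = z/15 - 6*1 = z/15 - 6 = -6 + z/15)
Z(-2) - 1*(-25) = (-6 + (1/15)*(-2)) - 1*(-25) = (-6 - 2/15) + 25 = -92/15 + 25 = 283/15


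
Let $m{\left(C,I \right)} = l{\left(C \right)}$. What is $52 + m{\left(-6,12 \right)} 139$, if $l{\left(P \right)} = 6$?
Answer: $886$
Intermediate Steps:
$m{\left(C,I \right)} = 6$
$52 + m{\left(-6,12 \right)} 139 = 52 + 6 \cdot 139 = 52 + 834 = 886$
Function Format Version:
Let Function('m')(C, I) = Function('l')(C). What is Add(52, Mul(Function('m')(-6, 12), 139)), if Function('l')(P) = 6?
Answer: 886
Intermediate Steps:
Function('m')(C, I) = 6
Add(52, Mul(Function('m')(-6, 12), 139)) = Add(52, Mul(6, 139)) = Add(52, 834) = 886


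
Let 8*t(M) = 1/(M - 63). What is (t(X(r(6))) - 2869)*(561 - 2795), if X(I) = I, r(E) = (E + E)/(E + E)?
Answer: 1589518925/248 ≈ 6.4094e+6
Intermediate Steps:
r(E) = 1 (r(E) = (2*E)/((2*E)) = (2*E)*(1/(2*E)) = 1)
t(M) = 1/(8*(-63 + M)) (t(M) = 1/(8*(M - 63)) = 1/(8*(-63 + M)))
(t(X(r(6))) - 2869)*(561 - 2795) = (1/(8*(-63 + 1)) - 2869)*(561 - 2795) = ((⅛)/(-62) - 2869)*(-2234) = ((⅛)*(-1/62) - 2869)*(-2234) = (-1/496 - 2869)*(-2234) = -1423025/496*(-2234) = 1589518925/248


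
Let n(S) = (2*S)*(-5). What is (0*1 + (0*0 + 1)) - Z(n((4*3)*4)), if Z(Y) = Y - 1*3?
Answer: 484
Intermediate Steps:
n(S) = -10*S
Z(Y) = -3 + Y (Z(Y) = Y - 3 = -3 + Y)
(0*1 + (0*0 + 1)) - Z(n((4*3)*4)) = (0*1 + (0*0 + 1)) - (-3 - 10*4*3*4) = (0 + (0 + 1)) - (-3 - 120*4) = (0 + 1) - (-3 - 10*48) = 1 - (-3 - 480) = 1 - 1*(-483) = 1 + 483 = 484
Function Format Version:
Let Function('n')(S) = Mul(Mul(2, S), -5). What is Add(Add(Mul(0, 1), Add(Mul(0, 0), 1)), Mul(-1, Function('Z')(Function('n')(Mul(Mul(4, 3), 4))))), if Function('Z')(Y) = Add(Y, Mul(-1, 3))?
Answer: 484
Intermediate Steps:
Function('n')(S) = Mul(-10, S)
Function('Z')(Y) = Add(-3, Y) (Function('Z')(Y) = Add(Y, -3) = Add(-3, Y))
Add(Add(Mul(0, 1), Add(Mul(0, 0), 1)), Mul(-1, Function('Z')(Function('n')(Mul(Mul(4, 3), 4))))) = Add(Add(Mul(0, 1), Add(Mul(0, 0), 1)), Mul(-1, Add(-3, Mul(-10, Mul(Mul(4, 3), 4))))) = Add(Add(0, Add(0, 1)), Mul(-1, Add(-3, Mul(-10, Mul(12, 4))))) = Add(Add(0, 1), Mul(-1, Add(-3, Mul(-10, 48)))) = Add(1, Mul(-1, Add(-3, -480))) = Add(1, Mul(-1, -483)) = Add(1, 483) = 484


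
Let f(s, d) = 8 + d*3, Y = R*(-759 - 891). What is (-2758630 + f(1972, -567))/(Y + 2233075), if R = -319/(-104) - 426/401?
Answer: -57558255196/46495097525 ≈ -1.2379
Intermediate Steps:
R = 83615/41704 (R = -319*(-1/104) - 426*1/401 = 319/104 - 426/401 = 83615/41704 ≈ 2.0050)
Y = -68982375/20852 (Y = 83615*(-759 - 891)/41704 = (83615/41704)*(-1650) = -68982375/20852 ≈ -3308.2)
f(s, d) = 8 + 3*d
(-2758630 + f(1972, -567))/(Y + 2233075) = (-2758630 + (8 + 3*(-567)))/(-68982375/20852 + 2233075) = (-2758630 + (8 - 1701))/(46495097525/20852) = (-2758630 - 1693)*(20852/46495097525) = -2760323*20852/46495097525 = -57558255196/46495097525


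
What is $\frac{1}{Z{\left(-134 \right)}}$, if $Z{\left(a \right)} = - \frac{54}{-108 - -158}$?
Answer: $- \frac{25}{27} \approx -0.92593$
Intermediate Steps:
$Z{\left(a \right)} = - \frac{27}{25}$ ($Z{\left(a \right)} = - \frac{54}{-108 + 158} = - \frac{54}{50} = \left(-54\right) \frac{1}{50} = - \frac{27}{25}$)
$\frac{1}{Z{\left(-134 \right)}} = \frac{1}{- \frac{27}{25}} = - \frac{25}{27}$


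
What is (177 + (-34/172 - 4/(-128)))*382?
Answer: 46474693/688 ≈ 67550.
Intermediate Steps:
(177 + (-34/172 - 4/(-128)))*382 = (177 + (-34*1/172 - 4*(-1/128)))*382 = (177 + (-17/86 + 1/32))*382 = (177 - 229/1376)*382 = (243323/1376)*382 = 46474693/688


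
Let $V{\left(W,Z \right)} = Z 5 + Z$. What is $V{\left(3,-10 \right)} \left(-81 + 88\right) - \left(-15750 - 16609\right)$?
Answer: $31939$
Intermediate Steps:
$V{\left(W,Z \right)} = 6 Z$ ($V{\left(W,Z \right)} = 5 Z + Z = 6 Z$)
$V{\left(3,-10 \right)} \left(-81 + 88\right) - \left(-15750 - 16609\right) = 6 \left(-10\right) \left(-81 + 88\right) - \left(-15750 - 16609\right) = \left(-60\right) 7 - \left(-15750 - 16609\right) = -420 - -32359 = -420 + 32359 = 31939$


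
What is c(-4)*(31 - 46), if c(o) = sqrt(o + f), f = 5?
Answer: -15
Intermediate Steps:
c(o) = sqrt(5 + o) (c(o) = sqrt(o + 5) = sqrt(5 + o))
c(-4)*(31 - 46) = sqrt(5 - 4)*(31 - 46) = sqrt(1)*(-15) = 1*(-15) = -15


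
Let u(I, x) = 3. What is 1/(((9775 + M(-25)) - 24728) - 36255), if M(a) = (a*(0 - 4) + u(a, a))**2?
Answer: -1/40599 ≈ -2.4631e-5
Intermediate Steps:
M(a) = (3 - 4*a)**2 (M(a) = (a*(0 - 4) + 3)**2 = (a*(-4) + 3)**2 = (-4*a + 3)**2 = (3 - 4*a)**2)
1/(((9775 + M(-25)) - 24728) - 36255) = 1/(((9775 + (-3 + 4*(-25))**2) - 24728) - 36255) = 1/(((9775 + (-3 - 100)**2) - 24728) - 36255) = 1/(((9775 + (-103)**2) - 24728) - 36255) = 1/(((9775 + 10609) - 24728) - 36255) = 1/((20384 - 24728) - 36255) = 1/(-4344 - 36255) = 1/(-40599) = -1/40599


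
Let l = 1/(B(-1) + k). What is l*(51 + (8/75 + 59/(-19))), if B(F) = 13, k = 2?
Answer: 68402/21375 ≈ 3.2001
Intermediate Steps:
l = 1/15 (l = 1/(13 + 2) = 1/15 ≈ 0.066667)
l*(51 + (8/75 + 59/(-19))) = (51 + (8/75 + 59/(-19)))/15 = (51 + (8*(1/75) + 59*(-1/19)))/15 = (51 + (8/75 - 59/19))/15 = (51 - 4273/1425)/15 = (1/15)*(68402/1425) = 68402/21375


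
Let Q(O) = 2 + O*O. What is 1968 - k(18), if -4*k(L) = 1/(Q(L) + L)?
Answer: 2707969/1376 ≈ 1968.0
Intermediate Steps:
Q(O) = 2 + O**2
k(L) = -1/(4*(2 + L + L**2)) (k(L) = -1/(4*((2 + L**2) + L)) = -1/(4*(2 + L + L**2)))
1968 - k(18) = 1968 - (-1)/(8 + 4*18 + 4*18**2) = 1968 - (-1)/(8 + 72 + 4*324) = 1968 - (-1)/(8 + 72 + 1296) = 1968 - (-1)/1376 = 1968 - 1*(-1/1376) = 1968 + 1/1376 = 2707969/1376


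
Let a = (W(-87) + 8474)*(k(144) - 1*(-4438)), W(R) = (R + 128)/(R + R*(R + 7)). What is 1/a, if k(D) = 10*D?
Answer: 6873/342345553154 ≈ 2.0076e-8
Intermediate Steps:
W(R) = (128 + R)/(R + R*(7 + R))
a = 342345553154/6873 (a = ((128 - 87)/((-87)*(8 - 87)) + 8474)*(10*144 - 1*(-4438)) = (-1/87*41/(-79) + 8474)*(1440 + 4438) = (-1/87*(-1/79)*41 + 8474)*5878 = (41/6873 + 8474)*5878 = (58241843/6873)*5878 = 342345553154/6873 ≈ 4.9810e+7)
1/a = 1/(342345553154/6873) = 6873/342345553154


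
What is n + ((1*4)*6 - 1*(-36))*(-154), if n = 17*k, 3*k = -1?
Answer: -27737/3 ≈ -9245.7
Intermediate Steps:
k = -1/3 (k = (1/3)*(-1) = -1/3 ≈ -0.33333)
n = -17/3 (n = 17*(-1/3) = -17/3 ≈ -5.6667)
n + ((1*4)*6 - 1*(-36))*(-154) = -17/3 + ((1*4)*6 - 1*(-36))*(-154) = -17/3 + (4*6 + 36)*(-154) = -17/3 + (24 + 36)*(-154) = -17/3 + 60*(-154) = -17/3 - 9240 = -27737/3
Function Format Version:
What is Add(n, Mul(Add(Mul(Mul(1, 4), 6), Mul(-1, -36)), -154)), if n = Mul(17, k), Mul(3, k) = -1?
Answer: Rational(-27737, 3) ≈ -9245.7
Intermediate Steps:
k = Rational(-1, 3) (k = Mul(Rational(1, 3), -1) = Rational(-1, 3) ≈ -0.33333)
n = Rational(-17, 3) (n = Mul(17, Rational(-1, 3)) = Rational(-17, 3) ≈ -5.6667)
Add(n, Mul(Add(Mul(Mul(1, 4), 6), Mul(-1, -36)), -154)) = Add(Rational(-17, 3), Mul(Add(Mul(Mul(1, 4), 6), Mul(-1, -36)), -154)) = Add(Rational(-17, 3), Mul(Add(Mul(4, 6), 36), -154)) = Add(Rational(-17, 3), Mul(Add(24, 36), -154)) = Add(Rational(-17, 3), Mul(60, -154)) = Add(Rational(-17, 3), -9240) = Rational(-27737, 3)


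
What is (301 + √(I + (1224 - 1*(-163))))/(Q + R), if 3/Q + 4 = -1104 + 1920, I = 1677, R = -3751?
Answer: -244412/3045809 - 1624*√766/3045809 ≈ -0.095002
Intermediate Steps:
Q = 3/812 (Q = 3/(-4 + (-1104 + 1920)) = 3/(-4 + 816) = 3/812 ≈ 0.0036946)
(301 + √(I + (1224 - 1*(-163))))/(Q + R) = (301 + √(1677 + (1224 - 1*(-163))))/(3/812 - 3751) = (301 + √(1677 + (1224 + 163)))/(-3045809/812) = (301 + √(1677 + 1387))*(-812/3045809) = (301 + √3064)*(-812/3045809) = (301 + 2*√766)*(-812/3045809) = -244412/3045809 - 1624*√766/3045809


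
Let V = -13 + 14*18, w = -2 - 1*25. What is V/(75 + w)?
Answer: 239/48 ≈ 4.9792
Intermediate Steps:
w = -27 (w = -2 - 25 = -27)
V = 239 (V = -13 + 252 = 239)
V/(75 + w) = 239/(75 - 27) = 239/48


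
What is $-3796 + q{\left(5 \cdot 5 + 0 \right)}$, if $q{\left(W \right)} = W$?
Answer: $-3771$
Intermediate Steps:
$-3796 + q{\left(5 \cdot 5 + 0 \right)} = -3796 + \left(5 \cdot 5 + 0\right) = -3796 + \left(25 + 0\right) = -3796 + 25 = -3771$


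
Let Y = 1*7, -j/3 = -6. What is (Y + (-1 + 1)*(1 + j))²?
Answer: 49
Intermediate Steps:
j = 18 (j = -3*(-6) = 18)
Y = 7
(Y + (-1 + 1)*(1 + j))² = (7 + (-1 + 1)*(1 + 18))² = (7 + 0*19)² = (7 + 0)² = 7² = 49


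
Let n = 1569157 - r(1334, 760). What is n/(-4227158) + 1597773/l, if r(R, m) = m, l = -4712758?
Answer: -3536378607015/4980393170441 ≈ -0.71006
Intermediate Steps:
n = 1568397 (n = 1569157 - 1*760 = 1569157 - 760 = 1568397)
n/(-4227158) + 1597773/l = 1568397/(-4227158) + 1597773/(-4712758) = 1568397*(-1/4227158) + 1597773*(-1/4712758) = -1568397/4227158 - 1597773/4712758 = -3536378607015/4980393170441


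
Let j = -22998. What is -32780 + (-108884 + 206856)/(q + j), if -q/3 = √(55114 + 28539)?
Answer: -5771726074372/176051709 + 97972*√83653/176051709 ≈ -32784.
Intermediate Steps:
q = -3*√83653 (q = -3*√(55114 + 28539) = -3*√83653 ≈ -867.68)
-32780 + (-108884 + 206856)/(q + j) = -32780 + (-108884 + 206856)/(-3*√83653 - 22998) = -32780 + 97972/(-22998 - 3*√83653)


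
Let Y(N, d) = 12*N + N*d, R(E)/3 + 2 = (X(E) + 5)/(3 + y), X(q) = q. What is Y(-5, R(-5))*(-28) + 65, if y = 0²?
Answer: 905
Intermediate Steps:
y = 0
R(E) = -1 + E (R(E) = -6 + 3*((E + 5)/(3 + 0)) = -6 + 3*((5 + E)/3) = -6 + 3*((5 + E)*(⅓)) = -6 + 3*(5/3 + E/3) = -6 + (5 + E) = -1 + E)
Y(-5, R(-5))*(-28) + 65 = -5*(12 + (-1 - 5))*(-28) + 65 = -5*(12 - 6)*(-28) + 65 = -5*6*(-28) + 65 = -30*(-28) + 65 = 840 + 65 = 905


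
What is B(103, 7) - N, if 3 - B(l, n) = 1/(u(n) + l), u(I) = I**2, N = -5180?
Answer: 787815/152 ≈ 5183.0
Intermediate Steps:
B(l, n) = 3 - 1/(l + n**2) (B(l, n) = 3 - 1/(n**2 + l) = 3 - 1/(l + n**2))
B(103, 7) - N = (-1 + 3*103 + 3*7**2)/(103 + 7**2) - 1*(-5180) = (-1 + 309 + 3*49)/(103 + 49) + 5180 = (-1 + 309 + 147)/152 + 5180 = (1/152)*455 + 5180 = 455/152 + 5180 = 787815/152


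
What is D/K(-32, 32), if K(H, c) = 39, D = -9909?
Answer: -3303/13 ≈ -254.08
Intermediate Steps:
D/K(-32, 32) = -9909/39 = -9909*1/39 = -3303/13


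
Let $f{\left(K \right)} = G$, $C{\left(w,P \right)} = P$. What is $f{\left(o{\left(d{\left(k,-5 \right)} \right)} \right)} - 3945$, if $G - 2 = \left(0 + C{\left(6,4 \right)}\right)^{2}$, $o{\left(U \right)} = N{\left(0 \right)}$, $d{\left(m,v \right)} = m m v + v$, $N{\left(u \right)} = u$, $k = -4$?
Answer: $-3927$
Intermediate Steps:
$d{\left(m,v \right)} = v + v m^{2}$ ($d{\left(m,v \right)} = m^{2} v + v = v m^{2} + v = v + v m^{2}$)
$o{\left(U \right)} = 0$
$G = 18$ ($G = 2 + \left(0 + 4\right)^{2} = 2 + 4^{2} = 2 + 16 = 18$)
$f{\left(K \right)} = 18$
$f{\left(o{\left(d{\left(k,-5 \right)} \right)} \right)} - 3945 = 18 - 3945 = -3927$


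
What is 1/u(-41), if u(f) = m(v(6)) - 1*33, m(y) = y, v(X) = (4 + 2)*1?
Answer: -1/27 ≈ -0.037037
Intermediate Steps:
v(X) = 6 (v(X) = 6*1 = 6)
u(f) = -27 (u(f) = 6 - 1*33 = 6 - 33 = -27)
1/u(-41) = 1/(-27) = -1/27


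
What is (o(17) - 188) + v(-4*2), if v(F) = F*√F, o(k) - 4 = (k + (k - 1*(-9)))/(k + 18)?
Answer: -6397/35 - 16*I*√2 ≈ -182.77 - 22.627*I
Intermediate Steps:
o(k) = 4 + (9 + 2*k)/(18 + k) (o(k) = 4 + (k + (k - 1*(-9)))/(k + 18) = 4 + (k + (k + 9))/(18 + k) = 4 + (k + (9 + k))/(18 + k) = 4 + (9 + 2*k)/(18 + k))
v(F) = F^(3/2)
(o(17) - 188) + v(-4*2) = (3*(27 + 2*17)/(18 + 17) - 188) + (-4*2)^(3/2) = (3*(27 + 34)/35 - 188) + (-8)^(3/2) = (3*(1/35)*61 - 188) - 16*I*√2 = (183/35 - 188) - 16*I*√2 = -6397/35 - 16*I*√2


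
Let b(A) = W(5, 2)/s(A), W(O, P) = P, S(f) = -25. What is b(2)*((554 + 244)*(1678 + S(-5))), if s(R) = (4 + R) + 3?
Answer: 293132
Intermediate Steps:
s(R) = 7 + R
b(A) = 2/(7 + A)
b(2)*((554 + 244)*(1678 + S(-5))) = (2/(7 + 2))*((554 + 244)*(1678 - 25)) = (2/9)*(798*1653) = (2*(⅑))*1319094 = (2/9)*1319094 = 293132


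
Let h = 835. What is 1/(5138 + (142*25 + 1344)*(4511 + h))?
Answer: 1/26168462 ≈ 3.8214e-8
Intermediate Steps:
1/(5138 + (142*25 + 1344)*(4511 + h)) = 1/(5138 + (142*25 + 1344)*(4511 + 835)) = 1/(5138 + (3550 + 1344)*5346) = 1/(5138 + 4894*5346) = 1/(5138 + 26163324) = 1/26168462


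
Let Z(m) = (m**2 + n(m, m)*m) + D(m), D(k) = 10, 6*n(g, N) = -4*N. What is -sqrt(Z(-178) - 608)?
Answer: -7*sqrt(1830)/3 ≈ -99.817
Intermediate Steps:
n(g, N) = -2*N/3 (n(g, N) = (-4*N)/6 = -2*N/3)
Z(m) = 10 + m**2/3 (Z(m) = (m**2 + (-2*m/3)*m) + 10 = (m**2 - 2*m**2/3) + 10 = m**2/3 + 10 = 10 + m**2/3)
-sqrt(Z(-178) - 608) = -sqrt((10 + (1/3)*(-178)**2) - 608) = -sqrt((10 + (1/3)*31684) - 608) = -sqrt((10 + 31684/3) - 608) = -sqrt(31714/3 - 608) = -sqrt(29890/3) = -7*sqrt(1830)/3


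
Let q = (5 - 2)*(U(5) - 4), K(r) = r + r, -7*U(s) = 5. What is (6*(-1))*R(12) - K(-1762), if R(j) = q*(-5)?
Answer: 21698/7 ≈ 3099.7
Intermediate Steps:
U(s) = -5/7 (U(s) = -1/7*5 = -5/7)
K(r) = 2*r
q = -99/7 (q = (5 - 2)*(-5/7 - 4) = 3*(-33/7) = -99/7 ≈ -14.143)
R(j) = 495/7 (R(j) = -99/7*(-5) = 495/7)
(6*(-1))*R(12) - K(-1762) = (6*(-1))*(495/7) - 2*(-1762) = -6*495/7 - 1*(-3524) = -2970/7 + 3524 = 21698/7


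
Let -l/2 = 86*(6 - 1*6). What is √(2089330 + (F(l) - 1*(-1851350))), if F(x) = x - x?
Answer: 2*√985170 ≈ 1985.1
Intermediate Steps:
l = 0 (l = -172*(6 - 1*6) = -172*(6 - 6) = -172*0 = -2*0 = 0)
F(x) = 0
√(2089330 + (F(l) - 1*(-1851350))) = √(2089330 + (0 - 1*(-1851350))) = √(2089330 + (0 + 1851350)) = √(2089330 + 1851350) = √3940680 = 2*√985170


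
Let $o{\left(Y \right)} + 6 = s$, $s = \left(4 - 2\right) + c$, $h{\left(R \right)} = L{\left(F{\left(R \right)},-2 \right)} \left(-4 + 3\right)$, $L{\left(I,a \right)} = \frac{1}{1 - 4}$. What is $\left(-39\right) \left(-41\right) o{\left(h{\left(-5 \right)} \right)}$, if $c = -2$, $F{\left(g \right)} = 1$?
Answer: $-9594$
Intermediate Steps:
$L{\left(I,a \right)} = - \frac{1}{3}$ ($L{\left(I,a \right)} = \frac{1}{-3} = - \frac{1}{3}$)
$h{\left(R \right)} = \frac{1}{3}$ ($h{\left(R \right)} = - \frac{-4 + 3}{3} = \left(- \frac{1}{3}\right) \left(-1\right) = \frac{1}{3}$)
$s = 0$ ($s = \left(4 - 2\right) - 2 = 2 - 2 = 0$)
$o{\left(Y \right)} = -6$ ($o{\left(Y \right)} = -6 + 0 = -6$)
$\left(-39\right) \left(-41\right) o{\left(h{\left(-5 \right)} \right)} = \left(-39\right) \left(-41\right) \left(-6\right) = 1599 \left(-6\right) = -9594$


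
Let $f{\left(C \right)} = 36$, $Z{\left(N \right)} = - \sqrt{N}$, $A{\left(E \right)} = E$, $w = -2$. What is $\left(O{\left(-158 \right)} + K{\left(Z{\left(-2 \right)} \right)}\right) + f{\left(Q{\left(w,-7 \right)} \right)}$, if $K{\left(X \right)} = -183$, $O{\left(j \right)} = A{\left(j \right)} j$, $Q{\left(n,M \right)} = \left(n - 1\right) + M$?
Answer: $24817$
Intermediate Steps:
$Q{\left(n,M \right)} = -1 + M + n$ ($Q{\left(n,M \right)} = \left(-1 + n\right) + M = -1 + M + n$)
$O{\left(j \right)} = j^{2}$ ($O{\left(j \right)} = j j = j^{2}$)
$\left(O{\left(-158 \right)} + K{\left(Z{\left(-2 \right)} \right)}\right) + f{\left(Q{\left(w,-7 \right)} \right)} = \left(\left(-158\right)^{2} - 183\right) + 36 = \left(24964 - 183\right) + 36 = 24781 + 36 = 24817$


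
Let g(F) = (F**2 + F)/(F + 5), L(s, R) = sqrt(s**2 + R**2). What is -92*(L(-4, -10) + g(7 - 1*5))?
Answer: -552/7 - 184*sqrt(29) ≈ -1069.7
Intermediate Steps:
L(s, R) = sqrt(R**2 + s**2)
g(F) = (F + F**2)/(5 + F)
-92*(L(-4, -10) + g(7 - 1*5)) = -92*(sqrt((-10)**2 + (-4)**2) + (7 - 1*5)*(1 + (7 - 1*5))/(5 + (7 - 1*5))) = -92*(sqrt(100 + 16) + (7 - 5)*(1 + (7 - 5))/(5 + (7 - 5))) = -92*(sqrt(116) + 2*(1 + 2)/(5 + 2)) = -92*(2*sqrt(29) + 2*3/7) = -92*(2*sqrt(29) + 2*(1/7)*3) = -92*(2*sqrt(29) + 6/7) = -92*(6/7 + 2*sqrt(29)) = -552/7 - 184*sqrt(29)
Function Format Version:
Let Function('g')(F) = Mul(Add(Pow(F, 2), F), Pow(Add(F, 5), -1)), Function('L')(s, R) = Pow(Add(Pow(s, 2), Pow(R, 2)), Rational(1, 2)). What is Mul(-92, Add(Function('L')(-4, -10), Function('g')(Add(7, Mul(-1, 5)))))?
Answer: Add(Rational(-552, 7), Mul(-184, Pow(29, Rational(1, 2)))) ≈ -1069.7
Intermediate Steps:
Function('L')(s, R) = Pow(Add(Pow(R, 2), Pow(s, 2)), Rational(1, 2))
Function('g')(F) = Mul(Pow(Add(5, F), -1), Add(F, Pow(F, 2))) (Function('g')(F) = Mul(Add(F, Pow(F, 2)), Pow(Add(5, F), -1)) = Mul(Pow(Add(5, F), -1), Add(F, Pow(F, 2))))
Mul(-92, Add(Function('L')(-4, -10), Function('g')(Add(7, Mul(-1, 5))))) = Mul(-92, Add(Pow(Add(Pow(-10, 2), Pow(-4, 2)), Rational(1, 2)), Mul(Add(7, Mul(-1, 5)), Pow(Add(5, Add(7, Mul(-1, 5))), -1), Add(1, Add(7, Mul(-1, 5)))))) = Mul(-92, Add(Pow(Add(100, 16), Rational(1, 2)), Mul(Add(7, -5), Pow(Add(5, Add(7, -5)), -1), Add(1, Add(7, -5))))) = Mul(-92, Add(Pow(116, Rational(1, 2)), Mul(2, Pow(Add(5, 2), -1), Add(1, 2)))) = Mul(-92, Add(Mul(2, Pow(29, Rational(1, 2))), Mul(2, Pow(7, -1), 3))) = Mul(-92, Add(Mul(2, Pow(29, Rational(1, 2))), Mul(2, Rational(1, 7), 3))) = Mul(-92, Add(Mul(2, Pow(29, Rational(1, 2))), Rational(6, 7))) = Mul(-92, Add(Rational(6, 7), Mul(2, Pow(29, Rational(1, 2))))) = Add(Rational(-552, 7), Mul(-184, Pow(29, Rational(1, 2))))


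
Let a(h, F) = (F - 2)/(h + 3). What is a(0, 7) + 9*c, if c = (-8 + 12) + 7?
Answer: 302/3 ≈ 100.67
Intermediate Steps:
a(h, F) = (-2 + F)/(3 + h)
c = 11 (c = 4 + 7 = 11)
a(0, 7) + 9*c = (-2 + 7)/(3 + 0) + 9*11 = 5/3 + 99 = 302/3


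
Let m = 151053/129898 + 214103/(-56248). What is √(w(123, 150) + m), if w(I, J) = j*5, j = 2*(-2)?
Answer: I*√75551601809347004170/1826625676 ≈ 4.7585*I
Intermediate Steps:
j = -4
w(I, J) = -20 (w(I, J) = -4*5 = -20)
m = -9657561175/3653251352 (m = 151053*(1/129898) + 214103*(-1/56248) = 151053/129898 - 214103/56248 = -9657561175/3653251352 ≈ -2.6436)
√(w(123, 150) + m) = √(-20 - 9657561175/3653251352) = √(-82722588215/3653251352) = I*√75551601809347004170/1826625676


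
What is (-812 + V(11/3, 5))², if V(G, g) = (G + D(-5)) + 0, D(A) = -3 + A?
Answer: 5997601/9 ≈ 6.6640e+5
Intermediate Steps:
V(G, g) = -8 + G (V(G, g) = (G + (-3 - 5)) + 0 = (G - 8) + 0 = (-8 + G) + 0 = -8 + G)
(-812 + V(11/3, 5))² = (-812 + (-8 + 11/3))² = (-812 - 13/3)² = (-2449/3)² = 5997601/9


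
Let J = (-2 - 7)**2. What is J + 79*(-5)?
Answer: -314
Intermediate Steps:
J = 81 (J = (-9)**2 = 81)
J + 79*(-5) = 81 + 79*(-5) = 81 - 395 = -314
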